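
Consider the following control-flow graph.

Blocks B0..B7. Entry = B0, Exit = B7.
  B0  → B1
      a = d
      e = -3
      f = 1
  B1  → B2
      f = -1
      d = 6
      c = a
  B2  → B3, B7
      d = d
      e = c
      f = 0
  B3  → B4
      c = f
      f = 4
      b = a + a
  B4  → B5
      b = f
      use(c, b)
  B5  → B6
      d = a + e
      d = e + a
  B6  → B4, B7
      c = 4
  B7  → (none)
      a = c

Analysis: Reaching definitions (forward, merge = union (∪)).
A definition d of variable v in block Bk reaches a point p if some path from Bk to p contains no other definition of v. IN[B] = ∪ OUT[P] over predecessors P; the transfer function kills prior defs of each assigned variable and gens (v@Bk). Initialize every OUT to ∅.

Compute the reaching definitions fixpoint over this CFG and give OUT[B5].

Converged values:
  B0: | IN={} | OUT={a@B0, e@B0, f@B0}
  B1: | IN={a@B0, e@B0, f@B0} | OUT={a@B0, c@B1, d@B1, e@B0, f@B1}
  B2: | IN={a@B0, c@B1, d@B1, e@B0, f@B1} | OUT={a@B0, c@B1, d@B2, e@B2, f@B2}
  B3: | IN={a@B0, c@B1, d@B2, e@B2, f@B2} | OUT={a@B0, b@B3, c@B3, d@B2, e@B2, f@B3}
  B4: | IN={a@B0, b@B3, b@B4, c@B3, c@B6, d@B2, d@B5, e@B2, f@B3} | OUT={a@B0, b@B4, c@B3, c@B6, d@B2, d@B5, e@B2, f@B3}
  B5: | IN={a@B0, b@B4, c@B3, c@B6, d@B2, d@B5, e@B2, f@B3} | OUT={a@B0, b@B4, c@B3, c@B6, d@B5, e@B2, f@B3}
  B6: | IN={a@B0, b@B4, c@B3, c@B6, d@B5, e@B2, f@B3} | OUT={a@B0, b@B4, c@B6, d@B5, e@B2, f@B3}
  B7: | IN={a@B0, b@B4, c@B1, c@B6, d@B2, d@B5, e@B2, f@B2, f@B3} | OUT={a@B7, b@B4, c@B1, c@B6, d@B2, d@B5, e@B2, f@B2, f@B3}

Merge at B5: IN[B5] = OUT[B4] = {a@B0, b@B4, c@B3, c@B6, d@B2, d@B5, e@B2, f@B3}
Applying B5's transfer function to that IN value gives OUT[B5] (row B5 above).

Answer: {a@B0, b@B4, c@B3, c@B6, d@B5, e@B2, f@B3}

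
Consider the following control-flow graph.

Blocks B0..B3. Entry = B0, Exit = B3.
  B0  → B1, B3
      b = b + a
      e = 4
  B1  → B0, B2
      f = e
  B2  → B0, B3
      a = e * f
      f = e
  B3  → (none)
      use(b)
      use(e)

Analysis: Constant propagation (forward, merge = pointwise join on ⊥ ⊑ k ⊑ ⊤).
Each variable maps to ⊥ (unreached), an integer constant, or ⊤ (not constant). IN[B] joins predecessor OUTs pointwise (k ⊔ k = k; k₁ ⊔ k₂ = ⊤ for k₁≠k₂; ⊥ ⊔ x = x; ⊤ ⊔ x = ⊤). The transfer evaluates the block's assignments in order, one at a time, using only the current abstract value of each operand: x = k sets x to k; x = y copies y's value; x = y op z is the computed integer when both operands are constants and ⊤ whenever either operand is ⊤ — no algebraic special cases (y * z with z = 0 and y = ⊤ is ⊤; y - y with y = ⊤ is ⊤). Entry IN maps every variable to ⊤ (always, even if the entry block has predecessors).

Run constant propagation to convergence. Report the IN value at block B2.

Answer: {a: ⊤, b: ⊤, c: ⊤, d: ⊤, e: 4, f: 4}

Derivation:
Fixpoint table:
  B0: | IN=(all ⊤) | OUT={e:4; rest ⊤}
  B1: | IN={e:4; rest ⊤} | OUT={e:4, f:4; rest ⊤}
  B2: | IN={e:4, f:4; rest ⊤} | OUT={a:16, e:4, f:4; rest ⊤}
  B3: | IN={e:4; rest ⊤} | OUT={e:4; rest ⊤}

Merge at B2: IN[B2] = OUT[B1] = {a: ⊤, b: ⊤, c: ⊤, d: ⊤, e: 4, f: 4}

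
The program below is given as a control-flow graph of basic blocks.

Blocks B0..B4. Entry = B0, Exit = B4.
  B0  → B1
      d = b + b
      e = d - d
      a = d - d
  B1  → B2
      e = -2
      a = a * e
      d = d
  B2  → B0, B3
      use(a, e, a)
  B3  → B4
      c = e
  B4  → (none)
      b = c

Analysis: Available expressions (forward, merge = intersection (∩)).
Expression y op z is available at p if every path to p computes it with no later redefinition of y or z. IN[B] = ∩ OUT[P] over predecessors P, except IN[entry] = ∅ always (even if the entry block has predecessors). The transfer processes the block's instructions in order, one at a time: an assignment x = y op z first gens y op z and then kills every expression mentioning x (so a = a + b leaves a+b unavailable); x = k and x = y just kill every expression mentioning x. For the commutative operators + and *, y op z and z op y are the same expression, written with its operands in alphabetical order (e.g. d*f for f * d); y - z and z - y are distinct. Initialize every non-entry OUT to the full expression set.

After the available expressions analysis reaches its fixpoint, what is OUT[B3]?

Answer: {b+b}

Working:
Fixpoint table:
  B0: | IN={} | OUT={b+b, d-d}
  B1: | IN={b+b, d-d} | OUT={b+b}
  B2: | IN={b+b} | OUT={b+b}
  B3: | IN={b+b} | OUT={b+b}
  B4: | IN={b+b} | OUT={}

Merge at B3: IN[B3] = OUT[B2] = {b+b}
Applying B3's transfer function to that IN value gives OUT[B3] (row B3 above).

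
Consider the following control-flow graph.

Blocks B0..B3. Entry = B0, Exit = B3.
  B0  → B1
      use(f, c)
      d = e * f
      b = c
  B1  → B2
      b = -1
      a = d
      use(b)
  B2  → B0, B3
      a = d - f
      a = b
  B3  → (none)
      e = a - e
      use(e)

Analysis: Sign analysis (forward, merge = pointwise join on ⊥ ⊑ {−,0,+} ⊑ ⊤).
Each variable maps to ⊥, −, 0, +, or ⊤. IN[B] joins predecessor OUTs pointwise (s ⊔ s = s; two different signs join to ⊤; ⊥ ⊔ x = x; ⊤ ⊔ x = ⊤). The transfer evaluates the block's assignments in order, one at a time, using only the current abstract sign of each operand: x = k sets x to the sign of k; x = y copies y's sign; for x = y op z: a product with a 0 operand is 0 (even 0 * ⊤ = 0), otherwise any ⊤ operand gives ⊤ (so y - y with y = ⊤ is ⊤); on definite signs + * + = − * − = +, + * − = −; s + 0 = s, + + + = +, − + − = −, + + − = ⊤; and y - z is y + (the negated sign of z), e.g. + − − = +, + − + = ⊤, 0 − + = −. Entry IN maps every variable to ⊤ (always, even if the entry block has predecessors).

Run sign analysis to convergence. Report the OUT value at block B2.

Per-block solution:
  B0:  IN=(all ⊤)  OUT=(all ⊤)
  B1:  IN=(all ⊤)  OUT={b:-; rest ⊤}
  B2:  IN={b:-; rest ⊤}  OUT={a:-, b:-; rest ⊤}
  B3:  IN={a:-, b:-; rest ⊤}  OUT={a:-, b:-; rest ⊤}

Merge at B2: IN[B2] = OUT[B1] = {a: ⊤, b: -, c: ⊤, d: ⊤, e: ⊤, f: ⊤}
Applying B2's transfer function to that IN value gives OUT[B2] (row B2 above).

Answer: {a: -, b: -, c: ⊤, d: ⊤, e: ⊤, f: ⊤}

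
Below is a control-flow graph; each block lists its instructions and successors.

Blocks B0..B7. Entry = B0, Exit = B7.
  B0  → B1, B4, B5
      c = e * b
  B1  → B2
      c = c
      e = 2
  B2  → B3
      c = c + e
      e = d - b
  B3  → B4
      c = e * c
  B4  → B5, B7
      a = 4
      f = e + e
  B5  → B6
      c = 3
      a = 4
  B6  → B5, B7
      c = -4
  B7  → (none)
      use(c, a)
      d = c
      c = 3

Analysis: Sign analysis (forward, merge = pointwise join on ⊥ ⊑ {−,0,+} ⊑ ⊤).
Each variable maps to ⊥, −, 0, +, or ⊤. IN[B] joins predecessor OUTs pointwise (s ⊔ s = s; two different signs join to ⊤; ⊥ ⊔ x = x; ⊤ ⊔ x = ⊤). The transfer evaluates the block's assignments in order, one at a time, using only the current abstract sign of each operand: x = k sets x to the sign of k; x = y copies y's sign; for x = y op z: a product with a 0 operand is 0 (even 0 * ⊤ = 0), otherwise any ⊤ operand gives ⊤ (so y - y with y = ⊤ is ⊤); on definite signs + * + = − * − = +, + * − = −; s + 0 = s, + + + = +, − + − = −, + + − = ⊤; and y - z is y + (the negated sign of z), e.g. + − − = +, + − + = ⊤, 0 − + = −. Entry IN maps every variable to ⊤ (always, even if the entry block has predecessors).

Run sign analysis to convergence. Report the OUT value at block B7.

Answer: {a: +, b: ⊤, c: +, d: ⊤, e: ⊤, f: ⊤}

Working:
Fixpoint table:
  B0: | IN=(all ⊤) | OUT=(all ⊤)
  B1: | IN=(all ⊤) | OUT={e:+; rest ⊤}
  B2: | IN={e:+; rest ⊤} | OUT=(all ⊤)
  B3: | IN=(all ⊤) | OUT=(all ⊤)
  B4: | IN=(all ⊤) | OUT={a:+; rest ⊤}
  B5: | IN=(all ⊤) | OUT={a:+, c:+; rest ⊤}
  B6: | IN={a:+, c:+; rest ⊤} | OUT={a:+, c:-; rest ⊤}
  B7: | IN={a:+; rest ⊤} | OUT={a:+, c:+; rest ⊤}

Merge at B7: IN[B7] = OUT[B4] ⊔ OUT[B6] = {a: +, b: ⊤, c: ⊤, d: ⊤, e: ⊤, f: ⊤}
Applying B7's transfer function to that IN value gives OUT[B7] (row B7 above).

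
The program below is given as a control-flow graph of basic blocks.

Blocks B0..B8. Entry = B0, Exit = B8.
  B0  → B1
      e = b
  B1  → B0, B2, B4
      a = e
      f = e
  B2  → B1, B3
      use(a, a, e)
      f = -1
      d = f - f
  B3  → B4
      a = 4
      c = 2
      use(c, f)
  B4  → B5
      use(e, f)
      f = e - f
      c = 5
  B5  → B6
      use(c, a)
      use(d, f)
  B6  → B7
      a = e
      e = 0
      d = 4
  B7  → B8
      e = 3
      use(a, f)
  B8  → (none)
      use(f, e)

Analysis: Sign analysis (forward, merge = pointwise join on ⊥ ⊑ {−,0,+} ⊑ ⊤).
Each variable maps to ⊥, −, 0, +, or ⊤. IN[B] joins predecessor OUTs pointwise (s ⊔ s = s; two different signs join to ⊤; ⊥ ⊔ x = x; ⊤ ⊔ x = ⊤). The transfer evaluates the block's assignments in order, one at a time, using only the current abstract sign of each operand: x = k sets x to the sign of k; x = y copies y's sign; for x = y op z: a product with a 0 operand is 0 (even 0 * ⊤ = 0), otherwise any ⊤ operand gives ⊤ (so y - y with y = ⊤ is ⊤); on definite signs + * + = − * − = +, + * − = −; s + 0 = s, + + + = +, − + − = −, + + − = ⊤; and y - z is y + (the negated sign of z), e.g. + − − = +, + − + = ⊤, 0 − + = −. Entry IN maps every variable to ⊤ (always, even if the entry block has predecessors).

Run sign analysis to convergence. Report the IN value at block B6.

Answer: {a: ⊤, b: ⊤, c: +, d: ⊤, e: ⊤, f: ⊤}

Derivation:
Converged values:
  B0:   IN=(all ⊤)   OUT=(all ⊤)
  B1:   IN=(all ⊤)   OUT=(all ⊤)
  B2:   IN=(all ⊤)   OUT={f:-; rest ⊤}
  B3:   IN={f:-; rest ⊤}   OUT={a:+, c:+, f:-; rest ⊤}
  B4:   IN=(all ⊤)   OUT={c:+; rest ⊤}
  B5:   IN={c:+; rest ⊤}   OUT={c:+; rest ⊤}
  B6:   IN={c:+; rest ⊤}   OUT={c:+, d:+, e:0; rest ⊤}
  B7:   IN={c:+, d:+, e:0; rest ⊤}   OUT={c:+, d:+, e:+; rest ⊤}
  B8:   IN={c:+, d:+, e:+; rest ⊤}   OUT={c:+, d:+, e:+; rest ⊤}

Merge at B6: IN[B6] = OUT[B5] = {a: ⊤, b: ⊤, c: +, d: ⊤, e: ⊤, f: ⊤}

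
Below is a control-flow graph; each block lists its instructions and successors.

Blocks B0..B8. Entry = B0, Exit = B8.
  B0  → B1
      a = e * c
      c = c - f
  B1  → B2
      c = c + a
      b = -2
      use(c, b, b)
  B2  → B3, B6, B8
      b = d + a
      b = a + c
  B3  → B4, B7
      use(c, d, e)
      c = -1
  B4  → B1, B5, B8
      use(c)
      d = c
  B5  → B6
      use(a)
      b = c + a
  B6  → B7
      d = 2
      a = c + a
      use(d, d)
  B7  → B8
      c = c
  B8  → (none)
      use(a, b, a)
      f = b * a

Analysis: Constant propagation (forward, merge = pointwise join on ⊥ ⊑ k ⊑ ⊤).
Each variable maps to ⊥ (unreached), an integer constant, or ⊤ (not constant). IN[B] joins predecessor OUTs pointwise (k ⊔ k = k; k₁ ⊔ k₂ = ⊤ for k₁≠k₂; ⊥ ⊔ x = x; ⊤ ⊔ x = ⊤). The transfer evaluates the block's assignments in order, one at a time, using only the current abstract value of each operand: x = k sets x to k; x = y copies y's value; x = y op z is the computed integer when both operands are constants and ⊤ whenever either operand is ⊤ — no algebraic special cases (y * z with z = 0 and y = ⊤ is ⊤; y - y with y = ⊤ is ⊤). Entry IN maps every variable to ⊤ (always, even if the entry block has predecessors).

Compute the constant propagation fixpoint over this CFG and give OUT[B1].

Answer: {a: ⊤, b: -2, c: ⊤, d: ⊤, e: ⊤, f: ⊤}

Derivation:
Per-block solution:
  B0:  IN=(all ⊤)  OUT=(all ⊤)
  B1:  IN=(all ⊤)  OUT={b:-2; rest ⊤}
  B2:  IN={b:-2; rest ⊤}  OUT=(all ⊤)
  B3:  IN=(all ⊤)  OUT={c:-1; rest ⊤}
  B4:  IN={c:-1; rest ⊤}  OUT={c:-1, d:-1; rest ⊤}
  B5:  IN={c:-1, d:-1; rest ⊤}  OUT={c:-1, d:-1; rest ⊤}
  B6:  IN=(all ⊤)  OUT={d:2; rest ⊤}
  B7:  IN=(all ⊤)  OUT=(all ⊤)
  B8:  IN=(all ⊤)  OUT=(all ⊤)

Merge at B1: IN[B1] = OUT[B0] ⊔ OUT[B4] = {a: ⊤, b: ⊤, c: ⊤, d: ⊤, e: ⊤, f: ⊤}
Applying B1's transfer function to that IN value gives OUT[B1] (row B1 above).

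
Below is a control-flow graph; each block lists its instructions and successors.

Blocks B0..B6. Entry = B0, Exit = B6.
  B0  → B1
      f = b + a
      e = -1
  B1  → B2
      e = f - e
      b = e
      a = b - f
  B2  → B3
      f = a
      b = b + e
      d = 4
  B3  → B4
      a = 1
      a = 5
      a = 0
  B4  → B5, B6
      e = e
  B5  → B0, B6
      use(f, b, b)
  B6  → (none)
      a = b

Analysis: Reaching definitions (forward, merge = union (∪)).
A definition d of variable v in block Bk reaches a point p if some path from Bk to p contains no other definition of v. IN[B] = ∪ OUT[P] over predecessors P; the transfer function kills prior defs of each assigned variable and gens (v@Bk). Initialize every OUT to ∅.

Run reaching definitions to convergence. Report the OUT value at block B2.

Fixpoint table:
  B0:  IN={a@B3, b@B2, d@B2, e@B4, f@B2}  OUT={a@B3, b@B2, d@B2, e@B0, f@B0}
  B1:  IN={a@B3, b@B2, d@B2, e@B0, f@B0}  OUT={a@B1, b@B1, d@B2, e@B1, f@B0}
  B2:  IN={a@B1, b@B1, d@B2, e@B1, f@B0}  OUT={a@B1, b@B2, d@B2, e@B1, f@B2}
  B3:  IN={a@B1, b@B2, d@B2, e@B1, f@B2}  OUT={a@B3, b@B2, d@B2, e@B1, f@B2}
  B4:  IN={a@B3, b@B2, d@B2, e@B1, f@B2}  OUT={a@B3, b@B2, d@B2, e@B4, f@B2}
  B5:  IN={a@B3, b@B2, d@B2, e@B4, f@B2}  OUT={a@B3, b@B2, d@B2, e@B4, f@B2}
  B6:  IN={a@B3, b@B2, d@B2, e@B4, f@B2}  OUT={a@B6, b@B2, d@B2, e@B4, f@B2}

Merge at B2: IN[B2] = OUT[B1] = {a@B1, b@B1, d@B2, e@B1, f@B0}
Applying B2's transfer function to that IN value gives OUT[B2] (row B2 above).

Answer: {a@B1, b@B2, d@B2, e@B1, f@B2}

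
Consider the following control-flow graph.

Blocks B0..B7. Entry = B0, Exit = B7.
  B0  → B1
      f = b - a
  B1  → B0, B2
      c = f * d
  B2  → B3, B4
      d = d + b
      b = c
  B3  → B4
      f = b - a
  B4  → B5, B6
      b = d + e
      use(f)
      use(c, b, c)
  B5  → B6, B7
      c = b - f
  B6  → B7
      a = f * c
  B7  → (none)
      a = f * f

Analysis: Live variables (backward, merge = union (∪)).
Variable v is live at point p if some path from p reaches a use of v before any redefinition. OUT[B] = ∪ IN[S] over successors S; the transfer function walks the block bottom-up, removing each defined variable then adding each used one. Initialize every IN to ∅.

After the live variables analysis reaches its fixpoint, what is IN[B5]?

Per-block solution:
  B0: | IN={a, b, d, e} | OUT={a, b, d, e, f}
  B1: | IN={a, b, d, e, f} | OUT={a, b, c, d, e, f}
  B2: | IN={a, b, c, d, e, f} | OUT={a, b, c, d, e, f}
  B3: | IN={a, b, c, d, e} | OUT={c, d, e, f}
  B4: | IN={c, d, e, f} | OUT={b, c, f}
  B5: | IN={b, f} | OUT={c, f}
  B6: | IN={c, f} | OUT={f}
  B7: | IN={f} | OUT={}

Merge at B5: OUT[B5] = IN[B6] ⊔ IN[B7] = {c, f}
Applying B5's transfer function to that OUT value gives IN[B5] (row B5 above).

Answer: {b, f}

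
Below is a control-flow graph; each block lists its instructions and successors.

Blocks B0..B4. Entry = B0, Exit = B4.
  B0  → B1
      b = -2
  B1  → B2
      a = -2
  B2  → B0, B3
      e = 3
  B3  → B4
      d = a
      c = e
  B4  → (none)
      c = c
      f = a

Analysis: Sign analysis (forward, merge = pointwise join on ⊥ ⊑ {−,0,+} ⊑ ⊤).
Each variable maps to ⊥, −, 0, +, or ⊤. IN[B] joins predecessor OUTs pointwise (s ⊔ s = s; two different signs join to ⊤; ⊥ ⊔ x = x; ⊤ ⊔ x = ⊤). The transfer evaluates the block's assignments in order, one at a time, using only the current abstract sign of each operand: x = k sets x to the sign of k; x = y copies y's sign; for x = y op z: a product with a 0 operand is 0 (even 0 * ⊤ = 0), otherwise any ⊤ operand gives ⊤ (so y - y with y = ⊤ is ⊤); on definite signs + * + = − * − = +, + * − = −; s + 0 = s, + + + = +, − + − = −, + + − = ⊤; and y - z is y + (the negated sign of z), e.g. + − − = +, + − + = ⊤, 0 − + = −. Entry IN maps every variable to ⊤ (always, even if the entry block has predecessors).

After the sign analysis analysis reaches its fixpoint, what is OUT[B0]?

Answer: {a: ⊤, b: -, c: ⊤, d: ⊤, e: ⊤, f: ⊤}

Working:
Fixpoint table:
  B0:  IN=(all ⊤)  OUT={b:-; rest ⊤}
  B1:  IN={b:-; rest ⊤}  OUT={a:-, b:-; rest ⊤}
  B2:  IN={a:-, b:-; rest ⊤}  OUT={a:-, b:-, e:+; rest ⊤}
  B3:  IN={a:-, b:-, e:+; rest ⊤}  OUT={a:-, b:-, c:+, d:-, e:+; rest ⊤}
  B4:  IN={a:-, b:-, c:+, d:-, e:+; rest ⊤}  OUT={a:-, b:-, c:+, d:-, e:+, f:-; rest ⊤}

Merge at B0 (entry node, so the boundary value (all ⊤) is joined with the incoming edge(s)): IN[B0] = (all ⊤) ⊔ OUT[B2] = {a: ⊤, b: ⊤, c: ⊤, d: ⊤, e: ⊤, f: ⊤}
Applying B0's transfer function to that IN value gives OUT[B0] (row B0 above).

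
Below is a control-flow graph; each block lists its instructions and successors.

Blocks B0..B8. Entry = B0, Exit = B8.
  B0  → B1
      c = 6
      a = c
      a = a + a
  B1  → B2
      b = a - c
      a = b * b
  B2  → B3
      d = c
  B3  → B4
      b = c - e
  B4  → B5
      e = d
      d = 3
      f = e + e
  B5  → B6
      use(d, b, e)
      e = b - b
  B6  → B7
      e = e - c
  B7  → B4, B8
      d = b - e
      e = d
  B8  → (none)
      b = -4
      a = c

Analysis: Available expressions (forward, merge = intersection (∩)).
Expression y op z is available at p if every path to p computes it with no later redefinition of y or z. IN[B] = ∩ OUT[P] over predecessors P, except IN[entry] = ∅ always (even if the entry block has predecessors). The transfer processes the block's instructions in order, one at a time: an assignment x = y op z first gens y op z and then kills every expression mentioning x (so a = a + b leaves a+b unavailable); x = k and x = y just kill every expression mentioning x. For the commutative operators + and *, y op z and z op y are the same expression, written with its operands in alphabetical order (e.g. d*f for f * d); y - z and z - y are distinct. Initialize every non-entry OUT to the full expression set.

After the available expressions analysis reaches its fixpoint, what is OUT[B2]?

Answer: {b*b}

Derivation:
Per-block solution:
  B0:  IN={}  OUT={}
  B1:  IN={}  OUT={b*b}
  B2:  IN={b*b}  OUT={b*b}
  B3:  IN={b*b}  OUT={c-e}
  B4:  IN={}  OUT={e+e}
  B5:  IN={e+e}  OUT={b-b}
  B6:  IN={b-b}  OUT={b-b}
  B7:  IN={b-b}  OUT={b-b}
  B8:  IN={b-b}  OUT={}

Merge at B2: IN[B2] = OUT[B1] = {b*b}
Applying B2's transfer function to that IN value gives OUT[B2] (row B2 above).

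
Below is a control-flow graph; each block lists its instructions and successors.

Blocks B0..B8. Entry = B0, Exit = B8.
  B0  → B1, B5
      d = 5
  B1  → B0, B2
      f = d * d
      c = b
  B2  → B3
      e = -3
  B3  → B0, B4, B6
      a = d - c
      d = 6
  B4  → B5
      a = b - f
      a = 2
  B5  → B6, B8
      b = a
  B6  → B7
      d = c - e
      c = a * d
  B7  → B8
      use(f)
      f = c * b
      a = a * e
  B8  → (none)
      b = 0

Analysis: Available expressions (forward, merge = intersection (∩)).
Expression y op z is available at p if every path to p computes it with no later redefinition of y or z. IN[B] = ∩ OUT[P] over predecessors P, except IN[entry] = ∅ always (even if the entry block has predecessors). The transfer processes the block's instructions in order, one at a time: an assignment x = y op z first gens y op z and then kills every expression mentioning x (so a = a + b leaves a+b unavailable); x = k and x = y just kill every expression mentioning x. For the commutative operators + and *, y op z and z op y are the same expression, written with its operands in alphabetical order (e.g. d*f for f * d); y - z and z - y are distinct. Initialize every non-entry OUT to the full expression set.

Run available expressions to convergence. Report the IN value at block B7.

Answer: {a*d}

Derivation:
Fixpoint table:
  B0:  IN={}  OUT={}
  B1:  IN={}  OUT={d*d}
  B2:  IN={d*d}  OUT={d*d}
  B3:  IN={d*d}  OUT={}
  B4:  IN={}  OUT={b-f}
  B5:  IN={}  OUT={}
  B6:  IN={}  OUT={a*d}
  B7:  IN={a*d}  OUT={b*c}
  B8:  IN={}  OUT={}

Merge at B7: IN[B7] = OUT[B6] = {a*d}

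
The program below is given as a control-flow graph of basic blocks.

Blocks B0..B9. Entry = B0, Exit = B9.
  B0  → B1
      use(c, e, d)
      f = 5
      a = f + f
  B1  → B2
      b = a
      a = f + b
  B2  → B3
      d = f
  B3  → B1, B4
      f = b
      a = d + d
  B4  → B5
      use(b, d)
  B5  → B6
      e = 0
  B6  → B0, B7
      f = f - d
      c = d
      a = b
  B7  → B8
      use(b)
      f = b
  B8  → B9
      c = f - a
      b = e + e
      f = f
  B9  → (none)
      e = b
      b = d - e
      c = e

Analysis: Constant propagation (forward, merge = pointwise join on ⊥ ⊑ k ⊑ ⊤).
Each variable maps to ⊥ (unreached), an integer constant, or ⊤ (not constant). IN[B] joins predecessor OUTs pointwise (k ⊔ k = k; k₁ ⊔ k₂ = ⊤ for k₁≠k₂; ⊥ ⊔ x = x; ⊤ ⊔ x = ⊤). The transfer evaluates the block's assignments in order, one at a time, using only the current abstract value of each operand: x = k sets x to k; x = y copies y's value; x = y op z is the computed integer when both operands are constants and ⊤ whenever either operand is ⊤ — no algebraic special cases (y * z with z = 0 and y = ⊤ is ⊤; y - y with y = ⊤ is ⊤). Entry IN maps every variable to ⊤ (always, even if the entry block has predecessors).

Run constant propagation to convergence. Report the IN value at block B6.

Per-block solution:
  B0: | IN=(all ⊤) | OUT={a:10, f:5; rest ⊤}
  B1: | IN=(all ⊤) | OUT=(all ⊤)
  B2: | IN=(all ⊤) | OUT=(all ⊤)
  B3: | IN=(all ⊤) | OUT=(all ⊤)
  B4: | IN=(all ⊤) | OUT=(all ⊤)
  B5: | IN=(all ⊤) | OUT={e:0; rest ⊤}
  B6: | IN={e:0; rest ⊤} | OUT={e:0; rest ⊤}
  B7: | IN={e:0; rest ⊤} | OUT={e:0; rest ⊤}
  B8: | IN={e:0; rest ⊤} | OUT={b:0, e:0; rest ⊤}
  B9: | IN={b:0, e:0; rest ⊤} | OUT={c:0, e:0; rest ⊤}

Merge at B6: IN[B6] = OUT[B5] = {a: ⊤, b: ⊤, c: ⊤, d: ⊤, e: 0, f: ⊤}

Answer: {a: ⊤, b: ⊤, c: ⊤, d: ⊤, e: 0, f: ⊤}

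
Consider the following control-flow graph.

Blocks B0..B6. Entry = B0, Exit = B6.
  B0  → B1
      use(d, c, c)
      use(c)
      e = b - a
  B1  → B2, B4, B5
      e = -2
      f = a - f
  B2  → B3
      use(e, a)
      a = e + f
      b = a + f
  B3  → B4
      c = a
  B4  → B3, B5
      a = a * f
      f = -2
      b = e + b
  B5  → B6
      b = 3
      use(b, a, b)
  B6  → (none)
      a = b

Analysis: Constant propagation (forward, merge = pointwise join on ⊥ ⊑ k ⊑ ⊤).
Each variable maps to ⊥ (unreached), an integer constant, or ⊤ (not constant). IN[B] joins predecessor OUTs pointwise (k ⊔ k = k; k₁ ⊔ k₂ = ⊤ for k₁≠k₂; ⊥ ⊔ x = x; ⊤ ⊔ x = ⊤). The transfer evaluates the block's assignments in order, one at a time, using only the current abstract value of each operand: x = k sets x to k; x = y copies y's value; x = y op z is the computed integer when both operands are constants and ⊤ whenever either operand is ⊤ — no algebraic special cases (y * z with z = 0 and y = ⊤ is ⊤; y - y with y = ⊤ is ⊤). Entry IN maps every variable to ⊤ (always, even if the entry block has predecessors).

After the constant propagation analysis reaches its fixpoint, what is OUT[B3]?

Answer: {a: ⊤, b: ⊤, c: ⊤, d: ⊤, e: -2, f: ⊤}

Working:
Per-block solution:
  B0:  IN=(all ⊤)  OUT=(all ⊤)
  B1:  IN=(all ⊤)  OUT={e:-2; rest ⊤}
  B2:  IN={e:-2; rest ⊤}  OUT={e:-2; rest ⊤}
  B3:  IN={e:-2; rest ⊤}  OUT={e:-2; rest ⊤}
  B4:  IN={e:-2; rest ⊤}  OUT={e:-2, f:-2; rest ⊤}
  B5:  IN={e:-2; rest ⊤}  OUT={b:3, e:-2; rest ⊤}
  B6:  IN={b:3, e:-2; rest ⊤}  OUT={a:3, b:3, e:-2; rest ⊤}

Merge at B3: IN[B3] = OUT[B2] ⊔ OUT[B4] = {a: ⊤, b: ⊤, c: ⊤, d: ⊤, e: -2, f: ⊤}
Applying B3's transfer function to that IN value gives OUT[B3] (row B3 above).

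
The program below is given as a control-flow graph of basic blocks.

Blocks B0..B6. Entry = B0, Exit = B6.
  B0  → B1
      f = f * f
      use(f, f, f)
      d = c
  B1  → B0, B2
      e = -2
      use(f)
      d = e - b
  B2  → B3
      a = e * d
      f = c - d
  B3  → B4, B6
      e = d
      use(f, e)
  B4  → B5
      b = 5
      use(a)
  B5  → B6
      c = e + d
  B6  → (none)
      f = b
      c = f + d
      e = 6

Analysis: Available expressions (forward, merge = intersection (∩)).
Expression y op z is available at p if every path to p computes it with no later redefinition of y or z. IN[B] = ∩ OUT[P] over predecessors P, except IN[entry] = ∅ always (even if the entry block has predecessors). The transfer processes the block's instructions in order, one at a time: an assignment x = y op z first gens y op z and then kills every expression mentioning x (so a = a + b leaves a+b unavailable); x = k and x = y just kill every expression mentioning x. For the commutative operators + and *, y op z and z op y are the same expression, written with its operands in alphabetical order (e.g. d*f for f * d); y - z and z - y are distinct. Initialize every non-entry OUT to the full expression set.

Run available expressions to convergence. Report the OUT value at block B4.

Answer: {c-d}

Derivation:
Per-block solution:
  B0:  IN={}  OUT={}
  B1:  IN={}  OUT={e-b}
  B2:  IN={e-b}  OUT={c-d, d*e, e-b}
  B3:  IN={c-d, d*e, e-b}  OUT={c-d}
  B4:  IN={c-d}  OUT={c-d}
  B5:  IN={c-d}  OUT={d+e}
  B6:  IN={}  OUT={d+f}

Merge at B4: IN[B4] = OUT[B3] = {c-d}
Applying B4's transfer function to that IN value gives OUT[B4] (row B4 above).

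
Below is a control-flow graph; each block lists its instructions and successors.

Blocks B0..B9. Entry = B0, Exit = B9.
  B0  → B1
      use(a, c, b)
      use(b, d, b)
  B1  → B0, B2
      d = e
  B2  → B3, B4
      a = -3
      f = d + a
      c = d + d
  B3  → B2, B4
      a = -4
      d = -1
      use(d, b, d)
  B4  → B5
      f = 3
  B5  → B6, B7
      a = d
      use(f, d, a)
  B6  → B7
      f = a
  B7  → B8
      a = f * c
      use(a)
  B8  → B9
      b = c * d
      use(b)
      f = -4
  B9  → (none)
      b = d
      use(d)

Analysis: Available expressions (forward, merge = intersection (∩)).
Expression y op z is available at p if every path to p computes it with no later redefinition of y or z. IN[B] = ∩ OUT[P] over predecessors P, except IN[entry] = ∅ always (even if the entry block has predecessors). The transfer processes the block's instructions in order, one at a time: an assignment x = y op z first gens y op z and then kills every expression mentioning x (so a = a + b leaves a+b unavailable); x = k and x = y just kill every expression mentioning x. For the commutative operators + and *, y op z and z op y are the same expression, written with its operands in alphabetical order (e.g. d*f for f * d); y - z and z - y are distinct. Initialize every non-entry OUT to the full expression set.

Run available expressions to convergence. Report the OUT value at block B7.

Answer: {c*f}

Trace:
Per-block solution:
  B0: | IN={} | OUT={}
  B1: | IN={} | OUT={}
  B2: | IN={} | OUT={a+d, d+d}
  B3: | IN={a+d, d+d} | OUT={}
  B4: | IN={} | OUT={}
  B5: | IN={} | OUT={}
  B6: | IN={} | OUT={}
  B7: | IN={} | OUT={c*f}
  B8: | IN={c*f} | OUT={c*d}
  B9: | IN={c*d} | OUT={c*d}

Merge at B7: IN[B7] = OUT[B5] ∩ OUT[B6] = {}
Applying B7's transfer function to that IN value gives OUT[B7] (row B7 above).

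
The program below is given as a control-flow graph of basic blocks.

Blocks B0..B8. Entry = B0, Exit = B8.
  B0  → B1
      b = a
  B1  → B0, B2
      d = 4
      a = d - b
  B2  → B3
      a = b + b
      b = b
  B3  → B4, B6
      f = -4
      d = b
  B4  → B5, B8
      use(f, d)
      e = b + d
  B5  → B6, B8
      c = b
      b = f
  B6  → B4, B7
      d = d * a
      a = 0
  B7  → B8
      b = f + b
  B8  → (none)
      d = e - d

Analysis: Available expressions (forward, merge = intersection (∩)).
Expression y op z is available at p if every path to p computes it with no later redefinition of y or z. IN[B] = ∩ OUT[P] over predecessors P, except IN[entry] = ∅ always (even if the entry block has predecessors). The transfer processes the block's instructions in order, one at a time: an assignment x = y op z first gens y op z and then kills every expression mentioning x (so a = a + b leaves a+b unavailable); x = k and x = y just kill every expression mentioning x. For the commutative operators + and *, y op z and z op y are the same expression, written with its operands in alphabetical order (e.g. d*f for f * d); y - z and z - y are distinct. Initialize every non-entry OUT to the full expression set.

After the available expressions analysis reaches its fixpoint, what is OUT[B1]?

Converged values:
  B0: | IN={} | OUT={}
  B1: | IN={} | OUT={d-b}
  B2: | IN={d-b} | OUT={}
  B3: | IN={} | OUT={}
  B4: | IN={} | OUT={b+d}
  B5: | IN={b+d} | OUT={}
  B6: | IN={} | OUT={}
  B7: | IN={} | OUT={}
  B8: | IN={} | OUT={}

Merge at B1: IN[B1] = OUT[B0] = {}
Applying B1's transfer function to that IN value gives OUT[B1] (row B1 above).

Answer: {d-b}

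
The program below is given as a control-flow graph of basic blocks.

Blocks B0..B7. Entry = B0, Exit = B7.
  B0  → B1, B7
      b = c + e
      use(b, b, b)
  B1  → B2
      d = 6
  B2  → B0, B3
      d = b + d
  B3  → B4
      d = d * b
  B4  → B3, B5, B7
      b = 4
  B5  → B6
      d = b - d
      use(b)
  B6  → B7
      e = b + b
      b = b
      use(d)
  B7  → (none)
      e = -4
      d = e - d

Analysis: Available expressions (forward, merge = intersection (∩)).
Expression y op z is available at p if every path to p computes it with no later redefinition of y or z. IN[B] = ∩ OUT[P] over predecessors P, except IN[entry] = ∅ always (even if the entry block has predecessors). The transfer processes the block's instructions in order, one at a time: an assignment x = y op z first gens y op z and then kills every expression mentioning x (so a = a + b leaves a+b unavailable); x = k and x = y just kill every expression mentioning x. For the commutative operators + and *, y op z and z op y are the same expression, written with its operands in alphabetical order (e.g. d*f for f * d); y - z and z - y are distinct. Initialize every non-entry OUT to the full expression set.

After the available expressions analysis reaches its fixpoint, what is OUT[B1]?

Converged values:
  B0:  IN={}  OUT={c+e}
  B1:  IN={c+e}  OUT={c+e}
  B2:  IN={c+e}  OUT={c+e}
  B3:  IN={c+e}  OUT={c+e}
  B4:  IN={c+e}  OUT={c+e}
  B5:  IN={c+e}  OUT={c+e}
  B6:  IN={c+e}  OUT={}
  B7:  IN={}  OUT={}

Merge at B1: IN[B1] = OUT[B0] = {c+e}
Applying B1's transfer function to that IN value gives OUT[B1] (row B1 above).

Answer: {c+e}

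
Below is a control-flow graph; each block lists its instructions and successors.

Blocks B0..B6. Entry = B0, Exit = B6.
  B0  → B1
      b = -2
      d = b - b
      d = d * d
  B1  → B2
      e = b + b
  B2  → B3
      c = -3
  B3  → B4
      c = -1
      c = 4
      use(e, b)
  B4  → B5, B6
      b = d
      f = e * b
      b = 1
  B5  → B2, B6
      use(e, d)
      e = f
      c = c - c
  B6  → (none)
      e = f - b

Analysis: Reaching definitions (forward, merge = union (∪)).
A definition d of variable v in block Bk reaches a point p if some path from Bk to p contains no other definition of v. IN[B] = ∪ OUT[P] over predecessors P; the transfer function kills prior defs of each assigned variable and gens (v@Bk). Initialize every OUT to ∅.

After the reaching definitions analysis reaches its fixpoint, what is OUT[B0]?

Answer: {b@B0, d@B0}

Derivation:
Per-block solution:
  B0:   IN={}   OUT={b@B0, d@B0}
  B1:   IN={b@B0, d@B0}   OUT={b@B0, d@B0, e@B1}
  B2:   IN={b@B0, b@B4, c@B5, d@B0, e@B1, e@B5, f@B4}   OUT={b@B0, b@B4, c@B2, d@B0, e@B1, e@B5, f@B4}
  B3:   IN={b@B0, b@B4, c@B2, d@B0, e@B1, e@B5, f@B4}   OUT={b@B0, b@B4, c@B3, d@B0, e@B1, e@B5, f@B4}
  B4:   IN={b@B0, b@B4, c@B3, d@B0, e@B1, e@B5, f@B4}   OUT={b@B4, c@B3, d@B0, e@B1, e@B5, f@B4}
  B5:   IN={b@B4, c@B3, d@B0, e@B1, e@B5, f@B4}   OUT={b@B4, c@B5, d@B0, e@B5, f@B4}
  B6:   IN={b@B4, c@B3, c@B5, d@B0, e@B1, e@B5, f@B4}   OUT={b@B4, c@B3, c@B5, d@B0, e@B6, f@B4}

B0 is the boundary node: IN[B0] = {}
Applying B0's transfer function to that IN value gives OUT[B0] (row B0 above).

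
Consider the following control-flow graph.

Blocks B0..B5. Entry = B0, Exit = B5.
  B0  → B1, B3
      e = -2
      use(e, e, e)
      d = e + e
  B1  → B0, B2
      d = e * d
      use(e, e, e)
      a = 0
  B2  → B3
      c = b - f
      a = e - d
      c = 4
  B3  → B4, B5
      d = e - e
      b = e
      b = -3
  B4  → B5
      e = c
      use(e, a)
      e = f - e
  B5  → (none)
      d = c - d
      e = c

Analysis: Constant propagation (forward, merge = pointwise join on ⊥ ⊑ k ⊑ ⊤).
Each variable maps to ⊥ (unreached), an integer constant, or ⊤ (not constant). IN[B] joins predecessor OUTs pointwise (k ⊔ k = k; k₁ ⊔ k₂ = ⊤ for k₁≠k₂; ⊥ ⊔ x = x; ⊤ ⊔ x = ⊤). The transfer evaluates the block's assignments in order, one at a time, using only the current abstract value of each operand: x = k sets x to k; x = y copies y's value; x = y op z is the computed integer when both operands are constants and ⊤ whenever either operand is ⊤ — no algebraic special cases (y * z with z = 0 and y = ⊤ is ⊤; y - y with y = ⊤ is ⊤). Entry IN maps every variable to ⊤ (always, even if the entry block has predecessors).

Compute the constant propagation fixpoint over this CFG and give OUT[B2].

Answer: {a: -10, b: ⊤, c: 4, d: 8, e: -2, f: ⊤}

Derivation:
Converged values:
  B0: | IN=(all ⊤) | OUT={d:-4, e:-2; rest ⊤}
  B1: | IN={d:-4, e:-2; rest ⊤} | OUT={a:0, d:8, e:-2; rest ⊤}
  B2: | IN={a:0, d:8, e:-2; rest ⊤} | OUT={a:-10, c:4, d:8, e:-2; rest ⊤}
  B3: | IN={e:-2; rest ⊤} | OUT={b:-3, d:0, e:-2; rest ⊤}
  B4: | IN={b:-3, d:0, e:-2; rest ⊤} | OUT={b:-3, d:0; rest ⊤}
  B5: | IN={b:-3, d:0; rest ⊤} | OUT={b:-3; rest ⊤}

Merge at B2: IN[B2] = OUT[B1] = {a: 0, b: ⊤, c: ⊤, d: 8, e: -2, f: ⊤}
Applying B2's transfer function to that IN value gives OUT[B2] (row B2 above).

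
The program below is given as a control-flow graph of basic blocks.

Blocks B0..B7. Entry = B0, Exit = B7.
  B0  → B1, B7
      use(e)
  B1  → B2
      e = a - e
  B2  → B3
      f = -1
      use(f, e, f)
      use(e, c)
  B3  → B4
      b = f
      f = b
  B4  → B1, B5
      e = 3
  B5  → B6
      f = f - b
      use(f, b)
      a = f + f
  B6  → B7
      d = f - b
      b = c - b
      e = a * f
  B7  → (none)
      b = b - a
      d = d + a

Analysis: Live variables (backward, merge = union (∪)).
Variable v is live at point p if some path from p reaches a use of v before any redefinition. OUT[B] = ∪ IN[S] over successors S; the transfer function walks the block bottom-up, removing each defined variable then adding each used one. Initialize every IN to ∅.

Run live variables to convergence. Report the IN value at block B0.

Per-block solution:
  B0: | IN={a, b, c, d, e} | OUT={a, b, c, d, e}
  B1: | IN={a, c, e} | OUT={a, c, e}
  B2: | IN={a, c, e} | OUT={a, c, f}
  B3: | IN={a, c, f} | OUT={a, b, c, f}
  B4: | IN={a, b, c, f} | OUT={a, b, c, e, f}
  B5: | IN={b, c, f} | OUT={a, b, c, f}
  B6: | IN={a, b, c, f} | OUT={a, b, d}
  B7: | IN={a, b, d} | OUT={}

Merge at B0: OUT[B0] = IN[B1] ⊔ IN[B7] = {a, b, c, d, e}
Applying B0's transfer function to that OUT value gives IN[B0] (row B0 above).

Answer: {a, b, c, d, e}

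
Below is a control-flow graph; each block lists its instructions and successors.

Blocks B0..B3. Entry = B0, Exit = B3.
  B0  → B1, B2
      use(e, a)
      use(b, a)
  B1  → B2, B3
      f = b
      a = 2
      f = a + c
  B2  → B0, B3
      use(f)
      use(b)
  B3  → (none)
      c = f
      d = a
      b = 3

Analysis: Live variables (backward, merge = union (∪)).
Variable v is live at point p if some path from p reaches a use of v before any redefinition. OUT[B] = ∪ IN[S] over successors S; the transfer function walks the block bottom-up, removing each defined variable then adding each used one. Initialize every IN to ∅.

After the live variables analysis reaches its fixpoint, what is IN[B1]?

Per-block solution:
  B0:   IN={a, b, c, e, f}   OUT={a, b, c, e, f}
  B1:   IN={b, c, e}   OUT={a, b, c, e, f}
  B2:   IN={a, b, c, e, f}   OUT={a, b, c, e, f}
  B3:   IN={a, f}   OUT={}

Merge at B1: OUT[B1] = IN[B2] ⊔ IN[B3] = {a, b, c, e, f}
Applying B1's transfer function to that OUT value gives IN[B1] (row B1 above).

Answer: {b, c, e}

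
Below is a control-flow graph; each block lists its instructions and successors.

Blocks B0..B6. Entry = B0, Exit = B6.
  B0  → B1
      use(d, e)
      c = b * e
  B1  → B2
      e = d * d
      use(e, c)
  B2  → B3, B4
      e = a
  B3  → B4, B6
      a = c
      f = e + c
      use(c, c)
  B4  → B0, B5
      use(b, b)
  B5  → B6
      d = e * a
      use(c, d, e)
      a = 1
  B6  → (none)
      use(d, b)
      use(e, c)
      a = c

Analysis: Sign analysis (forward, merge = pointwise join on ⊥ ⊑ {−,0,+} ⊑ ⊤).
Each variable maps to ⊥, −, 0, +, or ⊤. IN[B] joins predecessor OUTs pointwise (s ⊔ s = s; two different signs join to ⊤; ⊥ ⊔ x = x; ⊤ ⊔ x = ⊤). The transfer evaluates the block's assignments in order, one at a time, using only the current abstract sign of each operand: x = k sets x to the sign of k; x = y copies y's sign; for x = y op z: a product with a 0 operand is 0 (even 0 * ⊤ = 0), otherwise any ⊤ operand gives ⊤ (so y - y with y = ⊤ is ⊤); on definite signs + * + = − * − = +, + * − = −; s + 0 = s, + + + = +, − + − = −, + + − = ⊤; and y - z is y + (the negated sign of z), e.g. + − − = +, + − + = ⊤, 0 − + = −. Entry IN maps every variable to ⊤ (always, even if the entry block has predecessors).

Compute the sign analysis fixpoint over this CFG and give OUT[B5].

Converged values:
  B0:   IN=(all ⊤)   OUT=(all ⊤)
  B1:   IN=(all ⊤)   OUT=(all ⊤)
  B2:   IN=(all ⊤)   OUT=(all ⊤)
  B3:   IN=(all ⊤)   OUT=(all ⊤)
  B4:   IN=(all ⊤)   OUT=(all ⊤)
  B5:   IN=(all ⊤)   OUT={a:+; rest ⊤}
  B6:   IN=(all ⊤)   OUT=(all ⊤)

Merge at B5: IN[B5] = OUT[B4] = {a: ⊤, b: ⊤, c: ⊤, d: ⊤, e: ⊤, f: ⊤}
Applying B5's transfer function to that IN value gives OUT[B5] (row B5 above).

Answer: {a: +, b: ⊤, c: ⊤, d: ⊤, e: ⊤, f: ⊤}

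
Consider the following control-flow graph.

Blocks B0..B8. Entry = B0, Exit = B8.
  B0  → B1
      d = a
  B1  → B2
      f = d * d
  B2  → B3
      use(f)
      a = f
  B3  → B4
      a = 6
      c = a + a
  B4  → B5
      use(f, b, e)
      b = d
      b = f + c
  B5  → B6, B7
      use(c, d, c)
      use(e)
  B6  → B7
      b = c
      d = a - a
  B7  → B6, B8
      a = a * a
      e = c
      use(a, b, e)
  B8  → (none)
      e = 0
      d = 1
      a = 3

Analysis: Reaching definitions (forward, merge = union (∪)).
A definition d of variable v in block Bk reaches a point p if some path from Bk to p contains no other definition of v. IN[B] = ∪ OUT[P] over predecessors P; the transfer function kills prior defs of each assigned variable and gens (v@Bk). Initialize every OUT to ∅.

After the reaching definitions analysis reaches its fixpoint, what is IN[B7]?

Per-block solution:
  B0:  IN={}  OUT={d@B0}
  B1:  IN={d@B0}  OUT={d@B0, f@B1}
  B2:  IN={d@B0, f@B1}  OUT={a@B2, d@B0, f@B1}
  B3:  IN={a@B2, d@B0, f@B1}  OUT={a@B3, c@B3, d@B0, f@B1}
  B4:  IN={a@B3, c@B3, d@B0, f@B1}  OUT={a@B3, b@B4, c@B3, d@B0, f@B1}
  B5:  IN={a@B3, b@B4, c@B3, d@B0, f@B1}  OUT={a@B3, b@B4, c@B3, d@B0, f@B1}
  B6:  IN={a@B3, a@B7, b@B4, b@B6, c@B3, d@B0, d@B6, e@B7, f@B1}  OUT={a@B3, a@B7, b@B6, c@B3, d@B6, e@B7, f@B1}
  B7:  IN={a@B3, a@B7, b@B4, b@B6, c@B3, d@B0, d@B6, e@B7, f@B1}  OUT={a@B7, b@B4, b@B6, c@B3, d@B0, d@B6, e@B7, f@B1}
  B8:  IN={a@B7, b@B4, b@B6, c@B3, d@B0, d@B6, e@B7, f@B1}  OUT={a@B8, b@B4, b@B6, c@B3, d@B8, e@B8, f@B1}

Merge at B7: IN[B7] = OUT[B5] ⊔ OUT[B6] = {a@B3, a@B7, b@B4, b@B6, c@B3, d@B0, d@B6, e@B7, f@B1}

Answer: {a@B3, a@B7, b@B4, b@B6, c@B3, d@B0, d@B6, e@B7, f@B1}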